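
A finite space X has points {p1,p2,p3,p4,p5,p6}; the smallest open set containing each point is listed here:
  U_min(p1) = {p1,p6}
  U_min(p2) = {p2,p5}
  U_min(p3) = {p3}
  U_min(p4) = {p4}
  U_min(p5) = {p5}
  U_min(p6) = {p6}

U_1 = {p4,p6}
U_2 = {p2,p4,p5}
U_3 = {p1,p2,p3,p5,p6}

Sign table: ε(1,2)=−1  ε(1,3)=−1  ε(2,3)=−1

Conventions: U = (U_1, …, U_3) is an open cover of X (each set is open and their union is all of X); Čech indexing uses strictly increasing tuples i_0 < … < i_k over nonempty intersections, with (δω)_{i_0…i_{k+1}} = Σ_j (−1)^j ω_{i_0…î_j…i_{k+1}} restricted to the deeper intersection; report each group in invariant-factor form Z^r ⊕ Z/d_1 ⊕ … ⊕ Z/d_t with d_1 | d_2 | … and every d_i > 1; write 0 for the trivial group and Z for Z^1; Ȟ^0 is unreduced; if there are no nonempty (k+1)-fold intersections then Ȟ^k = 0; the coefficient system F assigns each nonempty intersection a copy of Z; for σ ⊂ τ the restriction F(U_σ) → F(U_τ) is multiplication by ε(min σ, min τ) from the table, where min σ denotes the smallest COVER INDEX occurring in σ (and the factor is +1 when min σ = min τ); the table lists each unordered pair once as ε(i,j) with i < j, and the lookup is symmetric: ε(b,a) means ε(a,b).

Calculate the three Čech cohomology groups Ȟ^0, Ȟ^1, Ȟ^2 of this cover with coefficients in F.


nonempty intersections:
  U12={p4} U13={p6} U23={p2,p5}
C dims 3,3; δ0: rk 3, SNF 1^2·2
Ȟ^0: (3−3)−0=0 ⇒ 0
Ȟ^1: (3−0)−3=0 plus torsion [2] ⇒ Z/2
Ȟ^2: (0−0)−0=0 ⇒ 0

Ȟ^0 = 0, Ȟ^1 = Z/2 and Ȟ^2 = 0


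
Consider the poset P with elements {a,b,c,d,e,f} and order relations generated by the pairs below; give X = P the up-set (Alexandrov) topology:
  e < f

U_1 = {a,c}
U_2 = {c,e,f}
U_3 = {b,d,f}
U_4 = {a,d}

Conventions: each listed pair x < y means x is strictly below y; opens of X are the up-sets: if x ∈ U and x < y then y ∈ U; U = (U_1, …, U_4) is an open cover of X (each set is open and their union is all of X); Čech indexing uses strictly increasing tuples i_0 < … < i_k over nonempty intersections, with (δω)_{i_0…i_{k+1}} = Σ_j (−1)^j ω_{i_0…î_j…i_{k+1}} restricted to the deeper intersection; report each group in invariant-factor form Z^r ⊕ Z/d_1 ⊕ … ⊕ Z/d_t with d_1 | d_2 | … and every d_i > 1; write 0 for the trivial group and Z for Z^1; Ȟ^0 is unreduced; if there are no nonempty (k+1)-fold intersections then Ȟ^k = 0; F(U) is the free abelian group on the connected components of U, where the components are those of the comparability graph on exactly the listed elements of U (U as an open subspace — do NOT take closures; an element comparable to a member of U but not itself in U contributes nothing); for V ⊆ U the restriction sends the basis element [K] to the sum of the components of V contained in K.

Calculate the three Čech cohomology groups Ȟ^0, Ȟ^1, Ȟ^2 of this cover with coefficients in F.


Ȟ^0 ≅ Z^5,  Ȟ^1 ≅ 0,  Ȟ^2 ≅ 0

nonempty intersections:
  U12={c} U14={a} U23={f} U34={d}
components per intersection:
  U1: {a} {c}
  U2: {c} {e,f}
  U3: {b} {d} {f}
  U4: {a} {d}
  U12: {c}
  U14: {a}
  U23: {f}
  U34: {d}
C dims 9,4; δ0: rk 4, SNF 1^4
Ȟ^0: (9−4)−0=5 ⇒ Z^5
Ȟ^1: (4−0)−4=0 ⇒ 0
Ȟ^2: (0−0)−0=0 ⇒ 0


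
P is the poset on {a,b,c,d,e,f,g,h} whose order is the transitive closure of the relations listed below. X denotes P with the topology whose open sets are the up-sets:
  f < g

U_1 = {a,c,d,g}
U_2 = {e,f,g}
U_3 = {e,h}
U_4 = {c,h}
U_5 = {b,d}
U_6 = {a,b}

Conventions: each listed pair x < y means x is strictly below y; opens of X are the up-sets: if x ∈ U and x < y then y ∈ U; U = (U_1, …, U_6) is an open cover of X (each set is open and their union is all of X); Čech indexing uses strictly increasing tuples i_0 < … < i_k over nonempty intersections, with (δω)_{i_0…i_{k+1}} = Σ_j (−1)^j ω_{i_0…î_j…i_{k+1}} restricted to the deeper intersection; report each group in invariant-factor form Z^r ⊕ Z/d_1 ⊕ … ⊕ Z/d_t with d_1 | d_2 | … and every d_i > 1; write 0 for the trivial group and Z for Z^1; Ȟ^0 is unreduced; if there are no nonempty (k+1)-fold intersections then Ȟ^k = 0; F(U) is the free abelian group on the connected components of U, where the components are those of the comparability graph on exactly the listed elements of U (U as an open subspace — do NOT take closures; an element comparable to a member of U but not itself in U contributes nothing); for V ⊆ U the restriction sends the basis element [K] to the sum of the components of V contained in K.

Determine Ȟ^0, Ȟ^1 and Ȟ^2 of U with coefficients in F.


nonempty intersections:
  U12={g} U14={c} U15={d} U16={a} U23={e} U34={h} U56={b}
components per intersection:
  U1: {a} {c} {d} {g}
  U2: {e} {f,g}
  U3: {e} {h}
  U4: {c} {h}
  U5: {b} {d}
  U6: {a} {b}
  U12: {g}
  U14: {c}
  U15: {d}
  U16: {a}
  U23: {e}
  U34: {h}
  U56: {b}
C dims 14,7; δ0: rk 7, SNF 1^7
Ȟ^0: (14−7)−0=7 ⇒ Z^7
Ȟ^1: (7−0)−7=0 ⇒ 0
Ȟ^2: (0−0)−0=0 ⇒ 0

Ȟ^0 ≅ Z^7; Ȟ^1 ≅ 0; Ȟ^2 ≅ 0


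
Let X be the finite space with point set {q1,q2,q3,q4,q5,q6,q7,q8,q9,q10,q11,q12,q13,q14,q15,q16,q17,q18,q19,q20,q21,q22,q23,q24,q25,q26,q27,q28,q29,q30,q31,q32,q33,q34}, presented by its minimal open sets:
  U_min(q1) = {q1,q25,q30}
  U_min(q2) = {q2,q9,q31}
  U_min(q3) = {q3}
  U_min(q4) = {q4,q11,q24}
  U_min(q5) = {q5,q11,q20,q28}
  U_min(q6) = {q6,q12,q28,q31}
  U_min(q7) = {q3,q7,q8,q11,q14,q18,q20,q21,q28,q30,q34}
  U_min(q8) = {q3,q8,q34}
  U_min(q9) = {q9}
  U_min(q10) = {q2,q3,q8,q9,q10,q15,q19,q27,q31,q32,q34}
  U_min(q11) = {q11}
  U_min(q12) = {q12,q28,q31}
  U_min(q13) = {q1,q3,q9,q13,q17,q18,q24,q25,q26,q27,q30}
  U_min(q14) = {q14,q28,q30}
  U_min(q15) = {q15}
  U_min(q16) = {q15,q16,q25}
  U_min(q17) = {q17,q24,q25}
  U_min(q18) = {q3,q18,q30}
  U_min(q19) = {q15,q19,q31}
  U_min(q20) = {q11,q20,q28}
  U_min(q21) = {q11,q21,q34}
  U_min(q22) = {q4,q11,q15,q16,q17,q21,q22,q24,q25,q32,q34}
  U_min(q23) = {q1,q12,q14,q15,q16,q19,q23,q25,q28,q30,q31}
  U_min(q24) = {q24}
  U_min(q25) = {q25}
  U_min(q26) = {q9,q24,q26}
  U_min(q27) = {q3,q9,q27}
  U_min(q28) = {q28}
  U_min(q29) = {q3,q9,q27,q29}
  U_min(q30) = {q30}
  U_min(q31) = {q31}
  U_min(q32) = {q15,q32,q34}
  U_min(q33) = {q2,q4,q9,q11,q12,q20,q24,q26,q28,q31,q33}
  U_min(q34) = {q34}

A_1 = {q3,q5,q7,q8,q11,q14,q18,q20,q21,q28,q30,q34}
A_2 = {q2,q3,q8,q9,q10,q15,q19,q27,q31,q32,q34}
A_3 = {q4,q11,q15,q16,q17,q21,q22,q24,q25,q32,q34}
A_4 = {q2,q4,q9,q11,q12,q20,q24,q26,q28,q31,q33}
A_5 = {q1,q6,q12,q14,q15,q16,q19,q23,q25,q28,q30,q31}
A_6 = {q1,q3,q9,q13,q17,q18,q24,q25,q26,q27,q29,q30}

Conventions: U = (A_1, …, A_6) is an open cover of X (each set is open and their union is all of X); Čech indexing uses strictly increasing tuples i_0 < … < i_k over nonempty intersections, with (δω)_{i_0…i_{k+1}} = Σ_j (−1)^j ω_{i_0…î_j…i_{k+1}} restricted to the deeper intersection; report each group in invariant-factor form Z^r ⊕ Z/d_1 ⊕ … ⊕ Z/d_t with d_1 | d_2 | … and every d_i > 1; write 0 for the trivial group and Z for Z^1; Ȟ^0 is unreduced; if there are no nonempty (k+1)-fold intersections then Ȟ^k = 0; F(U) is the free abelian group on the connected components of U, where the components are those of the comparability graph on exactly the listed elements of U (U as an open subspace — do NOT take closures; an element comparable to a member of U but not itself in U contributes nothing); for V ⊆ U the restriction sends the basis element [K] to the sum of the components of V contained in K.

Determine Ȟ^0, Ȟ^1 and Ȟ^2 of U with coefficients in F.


Ȟ^0(U;F) ≅ Z, Ȟ^1(U;F) ≅ 0 and Ȟ^2(U;F) ≅ Z/2

nerve of the cover:
  A12={q3,q8,q34} A13={q11,q21,q34} A14={q11,q20,q28} A15={q14,q28,q30} A16={q3,q18,q30} A23={q15,q32,q34} A24={q2,q9,q31} A25={q15,q19,q31} A26={q3,q9,q27} A34={q4,q11,q24} A35={q15,q16,q25} A36={q17,q24,q25} A45={q12,q28,q31} A46={q9,q24,q26} A56={q1,q25,q30}
  A123={q34} A126={q3} A134={q11} A145={q28} A156={q30} A235={q15} A245={q31} A246={q9} A346={q24} A356={q25}
components per intersection:
  A1: {q3,q5,q7,q8,q11,q14,q18,q20,q21,q28,q30,q34}
  A2: {q2,q3,q8,q9,q10,q15,q19,q27,q31,q32,q34}
  A3: {q4,q11,q15,q16,q17,q21,q22,q24,q25,q32,q34}
  A4: {q2,q4,q9,q11,q12,q20,q24,q26,q28,q31,q33}
  A5: {q1,q6,q12,q14,q15,q16,q19,q23,q25,q28,q30,q31}
  A6: {q1,q3,q9,q13,q17,q18,q24,q25,q26,q27,q29,q30}
  A12: {q3,q8,q34}
  A13: {q11,q21,q34}
  A14: {q11,q20,q28}
  A15: {q14,q28,q30}
  A16: {q3,q18,q30}
  A23: {q15,q32,q34}
  A24: {q2,q9,q31}
  A25: {q15,q19,q31}
  A26: {q3,q9,q27}
  A34: {q4,q11,q24}
  A35: {q15,q16,q25}
  A36: {q17,q24,q25}
  A45: {q12,q28,q31}
  A46: {q9,q24,q26}
  A56: {q1,q25,q30}
  A123: {q34}
  A126: {q3}
  A134: {q11}
  A145: {q28}
  A156: {q30}
  A235: {q15}
  A245: {q31}
  A246: {q9}
  A346: {q24}
  A356: {q25}
C dims 6,15,10; δ0: rk 5, SNF 1^5; δ1: rk 10, SNF 1^9·2
Ȟ^0 = (6 − 5) − 0 = 1, so Ȟ^0 ≅ Z
Ȟ^1 = (15 − 10) − 5 = 0, so Ȟ^1 ≅ 0
Ȟ^2 = (10 − 0) − 10 = 0 plus torsion [2], so Ȟ^2 ≅ Z/2


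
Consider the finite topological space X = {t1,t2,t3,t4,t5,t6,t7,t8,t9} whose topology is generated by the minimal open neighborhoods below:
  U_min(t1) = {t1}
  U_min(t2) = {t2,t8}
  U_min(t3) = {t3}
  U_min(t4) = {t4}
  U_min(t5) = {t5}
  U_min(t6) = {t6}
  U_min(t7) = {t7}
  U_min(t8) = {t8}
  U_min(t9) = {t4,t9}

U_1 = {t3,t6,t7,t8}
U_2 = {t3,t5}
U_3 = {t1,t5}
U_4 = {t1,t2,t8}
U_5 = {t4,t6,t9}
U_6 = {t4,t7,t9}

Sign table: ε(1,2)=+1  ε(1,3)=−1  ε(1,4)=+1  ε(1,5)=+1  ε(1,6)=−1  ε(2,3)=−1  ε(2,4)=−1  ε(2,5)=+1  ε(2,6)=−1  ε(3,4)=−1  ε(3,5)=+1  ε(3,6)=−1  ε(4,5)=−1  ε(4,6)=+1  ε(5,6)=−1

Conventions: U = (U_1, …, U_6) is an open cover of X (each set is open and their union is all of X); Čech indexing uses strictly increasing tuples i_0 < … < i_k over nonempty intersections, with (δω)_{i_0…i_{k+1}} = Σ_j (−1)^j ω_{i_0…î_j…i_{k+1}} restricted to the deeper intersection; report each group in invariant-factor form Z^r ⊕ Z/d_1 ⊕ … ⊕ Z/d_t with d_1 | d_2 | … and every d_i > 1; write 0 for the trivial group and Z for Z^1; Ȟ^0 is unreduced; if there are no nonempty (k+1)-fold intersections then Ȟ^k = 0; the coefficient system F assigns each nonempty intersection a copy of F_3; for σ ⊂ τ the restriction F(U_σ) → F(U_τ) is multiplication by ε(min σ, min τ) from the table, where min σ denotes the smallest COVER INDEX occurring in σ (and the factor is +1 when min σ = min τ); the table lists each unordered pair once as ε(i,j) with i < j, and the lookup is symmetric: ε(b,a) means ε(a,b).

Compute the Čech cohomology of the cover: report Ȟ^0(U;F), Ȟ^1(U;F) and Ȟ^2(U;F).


nerve of the cover:
  U12={t3} U14={t8} U15={t6} U16={t7} U23={t5} U34={t1} U56={t4,t9}
C dims 6,7; δ0: rk_F3 5
Ȟ^0 = (6 − 5) − 0 = 1, so Ȟ^0 ≅ Z/3
Ȟ^1 = (7 − 0) − 5 = 2, so Ȟ^1 ≅ Z/3 ⊕ Z/3
Ȟ^2 = (0 − 0) − 0 = 0, so Ȟ^2 ≅ 0

Ȟ^0 ≅ Z/3, Ȟ^1 ≅ Z/3 ⊕ Z/3, Ȟ^2 ≅ 0


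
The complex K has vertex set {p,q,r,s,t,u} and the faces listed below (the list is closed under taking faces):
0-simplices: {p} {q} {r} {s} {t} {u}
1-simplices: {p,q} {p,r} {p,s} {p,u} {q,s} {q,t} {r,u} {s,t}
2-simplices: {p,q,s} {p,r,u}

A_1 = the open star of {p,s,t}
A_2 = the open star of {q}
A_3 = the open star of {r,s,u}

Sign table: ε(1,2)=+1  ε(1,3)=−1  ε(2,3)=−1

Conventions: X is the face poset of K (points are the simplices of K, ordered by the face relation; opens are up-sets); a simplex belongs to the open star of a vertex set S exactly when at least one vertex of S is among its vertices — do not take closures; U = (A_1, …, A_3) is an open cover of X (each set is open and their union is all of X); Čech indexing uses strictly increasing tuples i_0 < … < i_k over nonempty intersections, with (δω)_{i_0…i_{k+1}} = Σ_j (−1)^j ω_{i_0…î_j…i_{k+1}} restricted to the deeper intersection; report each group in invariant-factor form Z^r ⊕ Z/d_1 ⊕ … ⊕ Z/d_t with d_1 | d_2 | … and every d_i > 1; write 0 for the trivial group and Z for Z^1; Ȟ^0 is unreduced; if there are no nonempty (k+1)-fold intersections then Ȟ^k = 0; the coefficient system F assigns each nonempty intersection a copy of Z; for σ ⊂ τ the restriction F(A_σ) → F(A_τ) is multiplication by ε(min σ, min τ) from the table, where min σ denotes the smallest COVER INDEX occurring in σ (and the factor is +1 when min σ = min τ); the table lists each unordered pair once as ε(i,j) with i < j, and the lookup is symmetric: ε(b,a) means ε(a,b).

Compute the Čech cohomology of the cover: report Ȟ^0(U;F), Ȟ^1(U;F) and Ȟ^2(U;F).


Ȟ^0 = Z, Ȟ^1 = 0, Ȟ^2 = 0

nonempty intersections:
  A1={{p},{s},{t},{p,q},{p,r},{p,s},{p,u},{q,s},{q,t},{s,t},{p,q,s},{p,r,u}} A2={{q},{p,q},{q,s},{q,t},{p,q,s}} A3={{r},{s},{u},{p,r},{p,s},{p,u},{q,s},{r,u},{s,t},{p,q,s},{p,r,u}}
  A12={{p,q},{q,s},{q,t},{p,q,s}} A13={{s},{p,r},{p,s},{p,u},{q,s},{s,t},{p,q,s},{p,r,u}} A23={{q,s},{p,q,s}}
  A123={{q,s},{p,q,s}}
C dims 3,3,1; δ0: rk 2, SNF 1^2; δ1: rk 1, SNF 1^1
Ȟ^0: (3−2)−0=1 ⇒ Z
Ȟ^1: (3−1)−2=0 ⇒ 0
Ȟ^2: (1−0)−1=0 ⇒ 0


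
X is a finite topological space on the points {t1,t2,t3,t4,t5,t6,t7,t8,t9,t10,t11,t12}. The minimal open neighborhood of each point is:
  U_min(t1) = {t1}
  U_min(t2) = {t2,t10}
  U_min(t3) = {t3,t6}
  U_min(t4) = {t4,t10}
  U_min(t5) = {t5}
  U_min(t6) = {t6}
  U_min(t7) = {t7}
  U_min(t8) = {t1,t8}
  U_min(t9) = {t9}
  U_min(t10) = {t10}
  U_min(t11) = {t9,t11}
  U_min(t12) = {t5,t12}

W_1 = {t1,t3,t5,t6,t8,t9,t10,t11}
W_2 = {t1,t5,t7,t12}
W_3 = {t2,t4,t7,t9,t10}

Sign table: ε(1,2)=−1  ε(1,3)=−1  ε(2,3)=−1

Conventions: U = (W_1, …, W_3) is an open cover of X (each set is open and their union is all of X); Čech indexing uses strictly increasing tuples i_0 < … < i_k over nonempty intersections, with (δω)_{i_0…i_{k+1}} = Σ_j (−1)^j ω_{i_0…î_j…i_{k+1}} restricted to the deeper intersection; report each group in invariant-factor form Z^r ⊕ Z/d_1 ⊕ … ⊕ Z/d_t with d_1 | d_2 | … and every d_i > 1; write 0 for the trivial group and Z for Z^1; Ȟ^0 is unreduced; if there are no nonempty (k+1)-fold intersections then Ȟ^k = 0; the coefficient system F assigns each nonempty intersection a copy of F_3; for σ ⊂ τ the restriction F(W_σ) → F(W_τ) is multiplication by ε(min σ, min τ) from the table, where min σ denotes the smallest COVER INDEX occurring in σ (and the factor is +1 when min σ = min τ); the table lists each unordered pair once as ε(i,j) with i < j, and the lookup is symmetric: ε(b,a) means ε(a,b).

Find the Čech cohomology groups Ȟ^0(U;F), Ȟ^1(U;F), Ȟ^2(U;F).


Ȟ^0 = 0,  Ȟ^1 = 0,  Ȟ^2 = 0

nerve simplices:
  W12={t1,t5} W13={t9,t10} W23={t7}
C dims 3,3; δ0: rk_F3 3
degree 0: 3−3−0 = 0 → Ȟ^0 ≅ 0
degree 1: 3−0−3 = 0 → Ȟ^1 ≅ 0
degree 2: 0−0−0 = 0 → Ȟ^2 ≅ 0


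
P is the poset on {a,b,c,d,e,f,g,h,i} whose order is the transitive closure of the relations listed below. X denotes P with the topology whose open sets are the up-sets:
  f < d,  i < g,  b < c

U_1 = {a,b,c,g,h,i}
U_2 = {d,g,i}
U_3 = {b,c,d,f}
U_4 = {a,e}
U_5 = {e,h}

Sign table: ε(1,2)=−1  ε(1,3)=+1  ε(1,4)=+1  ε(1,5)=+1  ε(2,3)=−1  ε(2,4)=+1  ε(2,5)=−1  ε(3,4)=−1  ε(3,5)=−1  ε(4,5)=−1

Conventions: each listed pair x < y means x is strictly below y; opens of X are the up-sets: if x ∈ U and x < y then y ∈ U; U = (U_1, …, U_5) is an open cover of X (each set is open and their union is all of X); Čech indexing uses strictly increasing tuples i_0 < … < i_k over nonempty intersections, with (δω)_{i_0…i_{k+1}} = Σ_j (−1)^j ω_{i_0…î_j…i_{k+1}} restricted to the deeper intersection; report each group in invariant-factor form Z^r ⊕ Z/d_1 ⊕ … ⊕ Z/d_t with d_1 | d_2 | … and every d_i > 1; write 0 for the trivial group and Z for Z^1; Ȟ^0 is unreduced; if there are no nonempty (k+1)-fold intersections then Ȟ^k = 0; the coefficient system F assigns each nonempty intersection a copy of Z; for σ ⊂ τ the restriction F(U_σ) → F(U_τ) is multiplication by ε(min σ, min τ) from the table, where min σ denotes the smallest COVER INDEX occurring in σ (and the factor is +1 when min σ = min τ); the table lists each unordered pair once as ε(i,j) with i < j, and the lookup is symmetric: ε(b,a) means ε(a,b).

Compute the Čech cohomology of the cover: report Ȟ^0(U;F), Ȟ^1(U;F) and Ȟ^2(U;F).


Ȟ^0(U;F) ≅ 0,  Ȟ^1(U;F) ≅ Z ⊕ Z/2,  Ȟ^2(U;F) ≅ 0

intersection data:
  U12={g,i} U13={b,c} U14={a} U15={h} U23={d} U45={e}
C dims 5,6; δ0: rk 5, SNF 1^4·2
Ȟ^0 = (5 − 5) − 0 = 0, so Ȟ^0 ≅ 0
Ȟ^1 = (6 − 0) − 5 = 1 plus torsion [2], so Ȟ^1 ≅ Z ⊕ Z/2
Ȟ^2 = (0 − 0) − 0 = 0, so Ȟ^2 ≅ 0


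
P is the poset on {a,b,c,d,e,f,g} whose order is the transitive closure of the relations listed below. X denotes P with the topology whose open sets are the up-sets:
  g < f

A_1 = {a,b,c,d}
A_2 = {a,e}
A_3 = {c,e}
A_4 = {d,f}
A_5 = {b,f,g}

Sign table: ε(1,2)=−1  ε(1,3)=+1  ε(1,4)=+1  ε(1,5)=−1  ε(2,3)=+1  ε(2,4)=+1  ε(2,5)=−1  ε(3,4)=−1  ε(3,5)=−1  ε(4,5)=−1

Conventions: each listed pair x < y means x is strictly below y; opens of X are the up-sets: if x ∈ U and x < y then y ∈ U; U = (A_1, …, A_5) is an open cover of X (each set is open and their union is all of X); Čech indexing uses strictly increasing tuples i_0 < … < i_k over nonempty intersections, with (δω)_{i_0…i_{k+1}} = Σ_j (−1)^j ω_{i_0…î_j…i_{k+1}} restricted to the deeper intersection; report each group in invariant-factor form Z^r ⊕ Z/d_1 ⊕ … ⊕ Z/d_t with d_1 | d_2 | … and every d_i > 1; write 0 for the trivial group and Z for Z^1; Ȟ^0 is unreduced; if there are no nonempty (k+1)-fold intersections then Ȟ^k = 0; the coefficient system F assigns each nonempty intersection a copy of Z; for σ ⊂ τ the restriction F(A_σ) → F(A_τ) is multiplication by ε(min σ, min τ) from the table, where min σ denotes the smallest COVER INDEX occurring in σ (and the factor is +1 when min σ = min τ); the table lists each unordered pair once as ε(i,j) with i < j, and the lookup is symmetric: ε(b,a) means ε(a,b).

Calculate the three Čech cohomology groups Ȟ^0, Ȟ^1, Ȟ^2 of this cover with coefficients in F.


cover nerve:
  A12={a} A13={c} A14={d} A15={b} A23={e} A45={f}
C dims 5,6; δ0: rk 5, SNF 1^4·2
Ȟ^0: (5−5)−0=0 ⇒ 0
Ȟ^1: (6−0)−5=1 plus torsion [2] ⇒ Z ⊕ Z/2
Ȟ^2: (0−0)−0=0 ⇒ 0

Ȟ^0 = 0, Ȟ^1 = Z ⊕ Z/2 and Ȟ^2 = 0


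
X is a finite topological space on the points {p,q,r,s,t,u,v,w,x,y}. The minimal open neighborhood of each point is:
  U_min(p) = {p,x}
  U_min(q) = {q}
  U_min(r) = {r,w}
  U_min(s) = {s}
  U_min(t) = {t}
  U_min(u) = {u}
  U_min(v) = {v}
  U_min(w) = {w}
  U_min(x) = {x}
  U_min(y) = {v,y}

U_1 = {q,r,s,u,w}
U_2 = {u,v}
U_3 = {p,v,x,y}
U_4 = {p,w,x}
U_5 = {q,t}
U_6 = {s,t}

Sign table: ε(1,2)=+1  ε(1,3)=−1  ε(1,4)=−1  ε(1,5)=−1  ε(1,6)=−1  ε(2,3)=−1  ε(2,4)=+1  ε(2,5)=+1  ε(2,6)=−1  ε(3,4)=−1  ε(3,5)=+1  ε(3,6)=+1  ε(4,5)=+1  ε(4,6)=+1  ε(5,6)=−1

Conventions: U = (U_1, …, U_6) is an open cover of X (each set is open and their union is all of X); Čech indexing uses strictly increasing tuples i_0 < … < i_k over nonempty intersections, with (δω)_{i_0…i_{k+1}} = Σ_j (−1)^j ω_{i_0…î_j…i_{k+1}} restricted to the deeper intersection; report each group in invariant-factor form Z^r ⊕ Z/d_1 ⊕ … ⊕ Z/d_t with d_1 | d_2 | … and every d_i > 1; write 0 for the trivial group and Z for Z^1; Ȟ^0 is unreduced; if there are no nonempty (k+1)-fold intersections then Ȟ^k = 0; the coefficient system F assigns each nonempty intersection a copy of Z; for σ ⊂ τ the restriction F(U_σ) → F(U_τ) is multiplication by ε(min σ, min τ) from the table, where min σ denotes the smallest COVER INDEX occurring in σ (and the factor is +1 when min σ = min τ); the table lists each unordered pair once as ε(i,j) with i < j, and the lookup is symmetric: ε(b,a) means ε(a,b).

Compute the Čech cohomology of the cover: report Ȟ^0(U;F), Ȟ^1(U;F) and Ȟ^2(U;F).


Ȟ^0 = 0,  Ȟ^1 = Z ⊕ Z/2,  Ȟ^2 = 0

nonempty overlaps:
  U12={u} U14={w} U15={q} U16={s} U23={v} U34={p,x} U56={t}
C dims 6,7; δ0: rk 6, SNF 1^5·2
degree 0: 6−6−0 = 0 → Ȟ^0 ≅ 0
degree 1: 7−0−6 = 1 plus torsion [2] → Ȟ^1 ≅ Z ⊕ Z/2
degree 2: 0−0−0 = 0 → Ȟ^2 ≅ 0


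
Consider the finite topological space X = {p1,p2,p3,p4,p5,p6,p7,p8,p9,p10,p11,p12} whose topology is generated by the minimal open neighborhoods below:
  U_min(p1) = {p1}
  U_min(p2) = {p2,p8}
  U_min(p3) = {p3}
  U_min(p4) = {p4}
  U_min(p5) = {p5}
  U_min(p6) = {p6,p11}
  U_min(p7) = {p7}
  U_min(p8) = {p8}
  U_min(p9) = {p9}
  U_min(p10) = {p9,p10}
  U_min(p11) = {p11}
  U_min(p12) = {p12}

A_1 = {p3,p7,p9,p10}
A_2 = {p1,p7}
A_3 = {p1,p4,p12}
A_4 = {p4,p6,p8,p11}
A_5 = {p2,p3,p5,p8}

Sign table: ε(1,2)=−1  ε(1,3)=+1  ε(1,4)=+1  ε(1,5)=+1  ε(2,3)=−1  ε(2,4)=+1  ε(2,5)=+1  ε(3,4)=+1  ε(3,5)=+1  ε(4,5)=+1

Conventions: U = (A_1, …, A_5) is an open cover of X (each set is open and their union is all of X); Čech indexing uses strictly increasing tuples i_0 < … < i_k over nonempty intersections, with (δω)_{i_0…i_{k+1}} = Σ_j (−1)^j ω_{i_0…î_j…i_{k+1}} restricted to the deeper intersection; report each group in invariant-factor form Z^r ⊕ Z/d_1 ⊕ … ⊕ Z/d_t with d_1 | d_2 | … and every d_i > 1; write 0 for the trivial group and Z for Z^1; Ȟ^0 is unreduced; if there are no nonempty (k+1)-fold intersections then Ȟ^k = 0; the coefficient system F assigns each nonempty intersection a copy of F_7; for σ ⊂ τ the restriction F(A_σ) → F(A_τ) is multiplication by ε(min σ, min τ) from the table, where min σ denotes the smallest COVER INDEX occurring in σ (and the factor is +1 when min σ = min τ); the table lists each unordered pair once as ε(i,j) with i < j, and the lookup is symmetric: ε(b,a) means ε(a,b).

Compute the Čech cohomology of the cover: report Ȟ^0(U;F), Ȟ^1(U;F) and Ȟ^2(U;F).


nerve of the cover:
  A12={p7} A15={p3} A23={p1} A34={p4} A45={p8}
C dims 5,5; δ0: rk_F7 4
Ȟ^0 = (5 − 4) − 0 = 1, so Ȟ^0 ≅ Z/7
Ȟ^1 = (5 − 0) − 4 = 1, so Ȟ^1 ≅ Z/7
Ȟ^2 = (0 − 0) − 0 = 0, so Ȟ^2 ≅ 0

Ȟ^0 ≅ Z/7; Ȟ^1 ≅ Z/7; Ȟ^2 ≅ 0


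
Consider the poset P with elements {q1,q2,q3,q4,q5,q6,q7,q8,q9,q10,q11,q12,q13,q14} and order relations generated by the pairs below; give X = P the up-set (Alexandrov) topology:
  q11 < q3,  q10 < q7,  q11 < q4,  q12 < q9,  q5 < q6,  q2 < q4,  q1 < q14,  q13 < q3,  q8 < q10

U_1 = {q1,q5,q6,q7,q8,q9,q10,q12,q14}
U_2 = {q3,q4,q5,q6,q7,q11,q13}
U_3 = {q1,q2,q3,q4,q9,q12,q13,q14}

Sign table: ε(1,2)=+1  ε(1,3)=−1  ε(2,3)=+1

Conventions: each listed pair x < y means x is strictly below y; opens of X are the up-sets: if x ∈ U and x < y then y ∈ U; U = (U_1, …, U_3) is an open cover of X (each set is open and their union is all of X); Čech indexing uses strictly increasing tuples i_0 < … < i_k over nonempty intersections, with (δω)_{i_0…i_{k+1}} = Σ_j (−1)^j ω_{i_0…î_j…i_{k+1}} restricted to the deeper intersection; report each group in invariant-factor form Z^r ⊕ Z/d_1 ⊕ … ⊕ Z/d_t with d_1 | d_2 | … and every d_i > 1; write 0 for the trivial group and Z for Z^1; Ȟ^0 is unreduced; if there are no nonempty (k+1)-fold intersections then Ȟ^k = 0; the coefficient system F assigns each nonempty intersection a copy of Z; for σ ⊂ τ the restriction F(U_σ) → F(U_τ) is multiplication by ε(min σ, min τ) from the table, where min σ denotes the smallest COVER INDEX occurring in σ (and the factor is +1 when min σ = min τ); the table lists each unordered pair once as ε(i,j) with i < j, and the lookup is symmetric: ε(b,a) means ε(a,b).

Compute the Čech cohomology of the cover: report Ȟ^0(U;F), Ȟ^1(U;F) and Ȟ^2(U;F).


nonempty overlaps:
  U12={q5,q6,q7} U13={q1,q9,q12,q14} U23={q3,q4,q13}
C dims 3,3; δ0: rk 3, SNF 1^2·2
degree 0: 3−3−0 = 0 → Ȟ^0 ≅ 0
degree 1: 3−0−3 = 0 plus torsion [2] → Ȟ^1 ≅ Z/2
degree 2: 0−0−0 = 0 → Ȟ^2 ≅ 0

Ȟ^0 = 0,  Ȟ^1 = Z/2,  Ȟ^2 = 0


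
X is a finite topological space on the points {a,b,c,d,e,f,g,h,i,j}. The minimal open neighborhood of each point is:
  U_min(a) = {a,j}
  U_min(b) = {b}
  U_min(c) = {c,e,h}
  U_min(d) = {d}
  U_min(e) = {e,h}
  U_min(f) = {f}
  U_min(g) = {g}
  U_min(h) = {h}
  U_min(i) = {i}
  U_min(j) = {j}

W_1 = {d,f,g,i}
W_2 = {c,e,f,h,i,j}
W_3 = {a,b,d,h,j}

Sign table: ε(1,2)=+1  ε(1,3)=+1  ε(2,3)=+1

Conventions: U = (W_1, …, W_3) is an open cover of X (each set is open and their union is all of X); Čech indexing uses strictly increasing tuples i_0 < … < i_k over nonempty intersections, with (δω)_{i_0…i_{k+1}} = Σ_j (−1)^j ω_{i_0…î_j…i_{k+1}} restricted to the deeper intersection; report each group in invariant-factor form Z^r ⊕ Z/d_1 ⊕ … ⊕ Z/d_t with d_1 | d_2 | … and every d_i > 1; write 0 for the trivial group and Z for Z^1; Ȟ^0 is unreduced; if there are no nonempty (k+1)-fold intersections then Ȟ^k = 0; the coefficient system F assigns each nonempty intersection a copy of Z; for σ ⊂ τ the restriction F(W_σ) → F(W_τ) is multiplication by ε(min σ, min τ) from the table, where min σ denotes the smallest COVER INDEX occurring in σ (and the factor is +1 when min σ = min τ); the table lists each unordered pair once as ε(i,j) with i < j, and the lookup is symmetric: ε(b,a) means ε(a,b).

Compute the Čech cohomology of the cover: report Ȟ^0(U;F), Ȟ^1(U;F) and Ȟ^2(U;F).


Ȟ^0 ≅ Z, Ȟ^1 ≅ Z and Ȟ^2 ≅ 0

nerve simplices:
  W12={f,i} W13={d} W23={h,j}
C dims 3,3; δ0: rk 2, SNF 1^2
degree 0: 3−2−0 = 1 → Ȟ^0 ≅ Z
degree 1: 3−0−2 = 1 → Ȟ^1 ≅ Z
degree 2: 0−0−0 = 0 → Ȟ^2 ≅ 0


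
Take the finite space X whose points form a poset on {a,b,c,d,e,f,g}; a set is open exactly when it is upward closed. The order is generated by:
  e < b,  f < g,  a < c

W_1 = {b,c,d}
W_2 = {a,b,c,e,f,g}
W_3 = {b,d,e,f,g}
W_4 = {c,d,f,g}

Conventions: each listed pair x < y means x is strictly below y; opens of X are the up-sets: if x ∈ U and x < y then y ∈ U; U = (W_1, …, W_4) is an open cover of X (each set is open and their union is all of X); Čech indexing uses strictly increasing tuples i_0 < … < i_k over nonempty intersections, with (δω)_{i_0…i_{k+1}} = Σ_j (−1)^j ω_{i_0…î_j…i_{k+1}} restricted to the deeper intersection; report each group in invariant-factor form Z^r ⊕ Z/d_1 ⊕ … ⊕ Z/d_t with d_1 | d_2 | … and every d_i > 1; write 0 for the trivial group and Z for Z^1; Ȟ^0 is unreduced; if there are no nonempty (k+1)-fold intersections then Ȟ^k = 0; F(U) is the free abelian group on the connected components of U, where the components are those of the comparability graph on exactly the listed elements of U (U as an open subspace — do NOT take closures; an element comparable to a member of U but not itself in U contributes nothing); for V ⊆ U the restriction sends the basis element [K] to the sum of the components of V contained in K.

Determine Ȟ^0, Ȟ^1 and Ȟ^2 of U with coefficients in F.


Ȟ^0 ≅ Z^4, Ȟ^1 ≅ 0, Ȟ^2 ≅ 0

nerve of the cover:
  W12={b,c} W13={b,d} W14={c,d} W23={b,e,f,g} W24={c,f,g} W34={d,f,g}
  W123={b} W124={c} W134={d} W234={f,g}
components per intersection:
  W1: {b} {c} {d}
  W2: {a,c} {b,e} {f,g}
  W3: {b,e} {d} {f,g}
  W4: {c} {d} {f,g}
  W12: {b} {c}
  W13: {b} {d}
  W14: {c} {d}
  W23: {b,e} {f,g}
  W24: {c} {f,g}
  W34: {d} {f,g}
  W123: {b}
  W124: {c}
  W134: {d}
  W234: {f,g}
C dims 12,12,4; δ0: rk 8, SNF 1^8; δ1: rk 4, SNF 1^4
Ȟ^0 = (12 − 8) − 0 = 4, so Ȟ^0 ≅ Z^4
Ȟ^1 = (12 − 4) − 8 = 0, so Ȟ^1 ≅ 0
Ȟ^2 = (4 − 0) − 4 = 0, so Ȟ^2 ≅ 0


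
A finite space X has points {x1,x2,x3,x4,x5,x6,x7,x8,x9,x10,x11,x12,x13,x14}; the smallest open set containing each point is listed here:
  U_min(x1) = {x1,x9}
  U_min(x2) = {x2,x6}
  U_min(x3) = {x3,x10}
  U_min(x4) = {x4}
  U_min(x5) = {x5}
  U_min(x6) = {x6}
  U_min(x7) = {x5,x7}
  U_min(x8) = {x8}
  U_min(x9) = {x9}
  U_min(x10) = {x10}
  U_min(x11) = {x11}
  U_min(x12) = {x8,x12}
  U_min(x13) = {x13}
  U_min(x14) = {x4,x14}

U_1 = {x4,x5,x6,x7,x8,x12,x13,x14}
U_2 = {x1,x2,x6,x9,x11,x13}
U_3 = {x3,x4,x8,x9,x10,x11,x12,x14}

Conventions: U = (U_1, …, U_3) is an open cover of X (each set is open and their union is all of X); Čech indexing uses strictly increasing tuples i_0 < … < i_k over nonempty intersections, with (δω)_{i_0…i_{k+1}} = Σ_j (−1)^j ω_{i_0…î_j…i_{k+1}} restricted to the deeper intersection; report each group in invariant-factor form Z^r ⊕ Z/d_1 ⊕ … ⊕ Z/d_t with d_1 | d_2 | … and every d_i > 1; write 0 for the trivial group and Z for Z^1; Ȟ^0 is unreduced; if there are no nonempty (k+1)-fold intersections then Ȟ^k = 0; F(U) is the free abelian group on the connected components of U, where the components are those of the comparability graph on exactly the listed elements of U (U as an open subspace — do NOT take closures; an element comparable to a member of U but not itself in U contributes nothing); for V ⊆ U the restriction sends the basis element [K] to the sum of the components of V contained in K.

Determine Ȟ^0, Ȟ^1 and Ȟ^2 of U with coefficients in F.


Ȟ^0(U;F) ≅ Z^8,  Ȟ^1(U;F) ≅ 0,  Ȟ^2(U;F) ≅ 0

nerve simplices:
  U12={x6,x13} U13={x4,x8,x12,x14} U23={x9,x11}
components per intersection:
  U1: {x4,x14} {x5,x7} {x6} {x8,x12} {x13}
  U2: {x1,x9} {x2,x6} {x11} {x13}
  U3: {x3,x10} {x4,x14} {x8,x12} {x9} {x11}
  U12: {x6} {x13}
  U13: {x4,x14} {x8,x12}
  U23: {x9} {x11}
C dims 14,6; δ0: rk 6, SNF 1^6
degree 0: 14−6−0 = 8 → Ȟ^0 ≅ Z^8
degree 1: 6−0−6 = 0 → Ȟ^1 ≅ 0
degree 2: 0−0−0 = 0 → Ȟ^2 ≅ 0


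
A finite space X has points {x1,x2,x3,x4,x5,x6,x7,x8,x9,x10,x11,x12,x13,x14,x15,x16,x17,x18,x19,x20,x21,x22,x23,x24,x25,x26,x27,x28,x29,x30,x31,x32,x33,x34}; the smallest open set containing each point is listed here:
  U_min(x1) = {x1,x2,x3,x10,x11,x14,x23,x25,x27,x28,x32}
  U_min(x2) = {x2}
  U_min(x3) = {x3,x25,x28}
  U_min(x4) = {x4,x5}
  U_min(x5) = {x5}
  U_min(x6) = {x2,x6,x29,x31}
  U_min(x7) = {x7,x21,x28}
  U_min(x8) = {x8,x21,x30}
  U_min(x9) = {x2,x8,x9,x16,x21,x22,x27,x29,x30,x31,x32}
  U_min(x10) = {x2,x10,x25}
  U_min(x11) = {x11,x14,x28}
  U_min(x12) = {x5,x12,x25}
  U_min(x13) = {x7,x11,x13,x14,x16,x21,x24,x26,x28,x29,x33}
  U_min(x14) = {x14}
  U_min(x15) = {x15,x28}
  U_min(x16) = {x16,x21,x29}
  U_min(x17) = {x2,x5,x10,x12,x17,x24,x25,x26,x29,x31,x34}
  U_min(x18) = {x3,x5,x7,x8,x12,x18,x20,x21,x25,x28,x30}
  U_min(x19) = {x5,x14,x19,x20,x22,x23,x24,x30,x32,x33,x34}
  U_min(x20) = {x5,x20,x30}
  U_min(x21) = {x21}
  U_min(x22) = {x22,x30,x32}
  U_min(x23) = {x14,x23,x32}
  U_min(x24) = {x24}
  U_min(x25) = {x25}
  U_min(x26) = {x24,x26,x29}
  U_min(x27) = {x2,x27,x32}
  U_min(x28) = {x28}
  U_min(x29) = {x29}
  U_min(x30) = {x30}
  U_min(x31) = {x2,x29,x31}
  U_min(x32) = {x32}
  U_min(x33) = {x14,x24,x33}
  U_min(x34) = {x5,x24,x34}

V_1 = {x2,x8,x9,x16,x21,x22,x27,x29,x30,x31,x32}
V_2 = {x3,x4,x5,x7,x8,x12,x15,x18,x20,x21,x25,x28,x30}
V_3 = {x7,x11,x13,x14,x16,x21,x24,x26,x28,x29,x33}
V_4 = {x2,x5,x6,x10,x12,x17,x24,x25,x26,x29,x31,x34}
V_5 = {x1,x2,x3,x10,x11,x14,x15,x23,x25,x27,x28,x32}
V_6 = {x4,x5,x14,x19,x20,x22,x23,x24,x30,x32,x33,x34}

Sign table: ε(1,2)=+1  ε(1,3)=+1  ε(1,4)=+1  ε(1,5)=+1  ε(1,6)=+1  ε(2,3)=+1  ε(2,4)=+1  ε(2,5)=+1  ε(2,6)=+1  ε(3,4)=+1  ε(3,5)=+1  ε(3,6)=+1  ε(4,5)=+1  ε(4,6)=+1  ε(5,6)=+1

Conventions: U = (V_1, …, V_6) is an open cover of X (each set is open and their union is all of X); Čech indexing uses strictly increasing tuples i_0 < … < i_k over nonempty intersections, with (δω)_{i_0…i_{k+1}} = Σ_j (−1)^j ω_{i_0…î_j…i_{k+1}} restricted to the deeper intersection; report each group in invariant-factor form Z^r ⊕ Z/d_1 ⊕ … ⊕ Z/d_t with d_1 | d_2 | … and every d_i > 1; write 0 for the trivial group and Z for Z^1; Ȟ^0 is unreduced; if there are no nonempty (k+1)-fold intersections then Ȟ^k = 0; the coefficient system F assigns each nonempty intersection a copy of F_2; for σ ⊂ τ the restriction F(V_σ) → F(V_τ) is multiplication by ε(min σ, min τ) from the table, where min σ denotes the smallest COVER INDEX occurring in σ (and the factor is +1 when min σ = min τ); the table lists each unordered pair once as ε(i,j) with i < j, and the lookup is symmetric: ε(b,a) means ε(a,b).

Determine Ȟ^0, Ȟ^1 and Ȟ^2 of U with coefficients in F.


Ȟ^0 = Z/2, Ȟ^1 = Z/2 and Ȟ^2 = Z/2

nerve of the cover:
  V12={x8,x21,x30} V13={x16,x21,x29} V14={x2,x29,x31} V15={x2,x27,x32} V16={x22,x30,x32} V23={x7,x21,x28} V24={x5,x12,x25} V25={x3,x15,x25,x28} V26={x4,x5,x20,x30} V34={x24,x26,x29} V35={x11,x14,x28} V36={x14,x24,x33} V45={x2,x10,x25} V46={x5,x24,x34} V56={x14,x23,x32}
  V123={x21} V126={x30} V134={x29} V145={x2} V156={x32} V235={x28} V245={x25} V246={x5} V346={x24} V356={x14}
C dims 6,15,10; δ0: rk_F2 5; δ1: rk_F2 9
Ȟ^0 = (6 − 5) − 0 = 1, so Ȟ^0 ≅ Z/2
Ȟ^1 = (15 − 9) − 5 = 1, so Ȟ^1 ≅ Z/2
Ȟ^2 = (10 − 0) − 9 = 1, so Ȟ^2 ≅ Z/2


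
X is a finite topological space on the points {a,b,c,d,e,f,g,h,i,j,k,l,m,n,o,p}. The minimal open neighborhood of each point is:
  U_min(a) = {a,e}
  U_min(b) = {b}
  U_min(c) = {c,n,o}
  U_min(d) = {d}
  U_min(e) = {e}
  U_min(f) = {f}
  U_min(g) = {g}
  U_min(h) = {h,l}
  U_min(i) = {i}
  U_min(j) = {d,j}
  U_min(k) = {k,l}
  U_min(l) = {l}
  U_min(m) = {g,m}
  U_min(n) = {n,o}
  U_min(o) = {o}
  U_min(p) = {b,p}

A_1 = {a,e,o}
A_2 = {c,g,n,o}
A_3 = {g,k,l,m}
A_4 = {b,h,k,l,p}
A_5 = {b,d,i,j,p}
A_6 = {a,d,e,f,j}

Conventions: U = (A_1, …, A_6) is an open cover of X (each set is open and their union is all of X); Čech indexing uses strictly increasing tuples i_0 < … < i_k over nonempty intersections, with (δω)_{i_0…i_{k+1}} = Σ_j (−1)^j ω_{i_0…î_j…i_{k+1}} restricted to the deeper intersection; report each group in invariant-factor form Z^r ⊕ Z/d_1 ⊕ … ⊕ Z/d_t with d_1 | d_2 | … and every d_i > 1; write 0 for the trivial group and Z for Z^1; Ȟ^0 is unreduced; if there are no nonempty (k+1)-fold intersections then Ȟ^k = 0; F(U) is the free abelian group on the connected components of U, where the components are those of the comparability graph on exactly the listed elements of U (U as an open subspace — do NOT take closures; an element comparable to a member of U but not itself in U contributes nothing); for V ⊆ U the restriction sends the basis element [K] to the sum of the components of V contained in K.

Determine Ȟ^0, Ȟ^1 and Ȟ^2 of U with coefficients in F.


nerve simplices:
  A12={o} A16={a,e} A23={g} A34={k,l} A45={b,p} A56={d,j}
components per intersection:
  A1: {a,e} {o}
  A2: {c,n,o} {g}
  A3: {g,m} {k,l}
  A4: {b,p} {h,k,l}
  A5: {b,p} {d,j} {i}
  A6: {a,e} {d,j} {f}
  A12: {o}
  A16: {a,e}
  A23: {g}
  A34: {k,l}
  A45: {b,p}
  A56: {d,j}
C dims 14,6; δ0: rk 6, SNF 1^6
degree 0: 14−6−0 = 8 → Ȟ^0 ≅ Z^8
degree 1: 6−0−6 = 0 → Ȟ^1 ≅ 0
degree 2: 0−0−0 = 0 → Ȟ^2 ≅ 0

Ȟ^0(U;F) ≅ Z^8,  Ȟ^1(U;F) ≅ 0,  Ȟ^2(U;F) ≅ 0


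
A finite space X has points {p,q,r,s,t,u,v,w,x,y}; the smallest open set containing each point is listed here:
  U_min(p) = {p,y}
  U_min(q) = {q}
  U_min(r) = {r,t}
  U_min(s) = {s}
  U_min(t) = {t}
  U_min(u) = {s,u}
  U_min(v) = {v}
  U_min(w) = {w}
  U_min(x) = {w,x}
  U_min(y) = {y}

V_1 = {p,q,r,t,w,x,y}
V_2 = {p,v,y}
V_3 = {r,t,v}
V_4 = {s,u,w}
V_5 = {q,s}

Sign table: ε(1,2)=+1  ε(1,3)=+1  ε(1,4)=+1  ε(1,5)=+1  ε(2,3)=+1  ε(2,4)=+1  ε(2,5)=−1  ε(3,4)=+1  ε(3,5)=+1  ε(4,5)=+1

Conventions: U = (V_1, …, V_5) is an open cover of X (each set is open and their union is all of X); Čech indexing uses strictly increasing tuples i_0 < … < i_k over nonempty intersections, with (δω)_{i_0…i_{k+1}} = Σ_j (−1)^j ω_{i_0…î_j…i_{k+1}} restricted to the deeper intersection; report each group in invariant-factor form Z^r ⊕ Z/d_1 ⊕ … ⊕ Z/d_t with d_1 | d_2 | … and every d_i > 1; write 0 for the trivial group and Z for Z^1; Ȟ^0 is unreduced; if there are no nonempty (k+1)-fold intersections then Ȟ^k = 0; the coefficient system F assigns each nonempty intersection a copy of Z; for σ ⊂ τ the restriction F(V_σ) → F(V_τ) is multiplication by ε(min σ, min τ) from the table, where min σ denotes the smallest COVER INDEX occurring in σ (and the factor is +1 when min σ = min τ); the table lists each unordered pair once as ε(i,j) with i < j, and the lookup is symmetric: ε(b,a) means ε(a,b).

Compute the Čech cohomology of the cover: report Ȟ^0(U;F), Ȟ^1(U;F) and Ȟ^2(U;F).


Ȟ^0(U;F) ≅ Z,  Ȟ^1(U;F) ≅ Z^2,  Ȟ^2(U;F) ≅ 0

intersection data:
  V12={p,y} V13={r,t} V14={w} V15={q} V23={v} V45={s}
C dims 5,6; δ0: rk 4, SNF 1^4
Ȟ^0 = (5 − 4) − 0 = 1, so Ȟ^0 ≅ Z
Ȟ^1 = (6 − 0) − 4 = 2, so Ȟ^1 ≅ Z^2
Ȟ^2 = (0 − 0) − 0 = 0, so Ȟ^2 ≅ 0


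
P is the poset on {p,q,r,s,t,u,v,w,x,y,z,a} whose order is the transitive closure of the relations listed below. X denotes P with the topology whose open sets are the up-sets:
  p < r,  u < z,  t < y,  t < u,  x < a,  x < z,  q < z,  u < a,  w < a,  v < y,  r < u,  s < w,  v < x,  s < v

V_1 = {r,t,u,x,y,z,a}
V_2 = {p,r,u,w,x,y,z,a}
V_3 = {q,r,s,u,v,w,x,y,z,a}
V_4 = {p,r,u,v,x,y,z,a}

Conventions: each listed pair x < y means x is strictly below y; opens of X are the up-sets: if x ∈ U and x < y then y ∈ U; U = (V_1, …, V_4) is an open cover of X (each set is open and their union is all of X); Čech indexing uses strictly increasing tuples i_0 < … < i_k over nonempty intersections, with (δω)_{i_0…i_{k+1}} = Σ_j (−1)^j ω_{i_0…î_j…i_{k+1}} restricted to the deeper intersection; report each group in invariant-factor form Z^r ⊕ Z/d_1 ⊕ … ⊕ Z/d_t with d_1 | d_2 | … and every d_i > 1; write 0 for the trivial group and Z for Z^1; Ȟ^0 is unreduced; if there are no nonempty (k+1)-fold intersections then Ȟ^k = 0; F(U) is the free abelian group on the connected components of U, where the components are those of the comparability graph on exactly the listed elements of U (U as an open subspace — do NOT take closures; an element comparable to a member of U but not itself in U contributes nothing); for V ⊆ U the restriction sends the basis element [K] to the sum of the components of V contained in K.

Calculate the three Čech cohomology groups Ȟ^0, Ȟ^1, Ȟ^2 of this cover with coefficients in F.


cover nerve:
  V12={r,u,x,y,z,a} V13={r,u,x,y,z,a} V14={r,u,x,y,z,a} V23={r,u,w,x,y,z,a} V24={p,r,u,x,y,z,a} V34={r,u,v,x,y,z,a}
  V123={r,u,x,y,z,a} V124={r,u,x,y,z,a} V134={r,u,x,y,z,a} V234={r,u,x,y,z,a}
  V1234={r,u,x,y,z,a}
components per intersection:
  V1: {r,t,u,x,y,z,a}
  V2: {p,r,u,w,x,z,a} {y}
  V3: {q,r,s,u,v,w,x,y,z,a}
  V4: {p,r,u,v,x,y,z,a}
  V12: {r,u,x,z,a} {y}
  V13: {r,u,x,z,a} {y}
  V14: {r,u,x,z,a} {y}
  V23: {r,u,w,x,z,a} {y}
  V24: {p,r,u,x,z,a} {y}
  V34: {r,u,v,x,y,z,a}
  V123: {r,u,x,z,a} {y}
  V124: {r,u,x,z,a} {y}
  V134: {r,u,x,z,a} {y}
  V234: {r,u,x,z,a} {y}
  V1234: {r,u,x,z,a} {y}
C dims 5,11,8,2; δ0: rk 4, SNF 1^4; δ1: rk 6, SNF 1^6; δ2: rk 2, SNF 1^2
Ȟ^0: (5−4)−0=1 ⇒ Z
Ȟ^1: (11−6)−4=1 ⇒ Z
Ȟ^2: (8−2)−6=0 ⇒ 0

Ȟ^0 ≅ Z,  Ȟ^1 ≅ Z,  Ȟ^2 ≅ 0


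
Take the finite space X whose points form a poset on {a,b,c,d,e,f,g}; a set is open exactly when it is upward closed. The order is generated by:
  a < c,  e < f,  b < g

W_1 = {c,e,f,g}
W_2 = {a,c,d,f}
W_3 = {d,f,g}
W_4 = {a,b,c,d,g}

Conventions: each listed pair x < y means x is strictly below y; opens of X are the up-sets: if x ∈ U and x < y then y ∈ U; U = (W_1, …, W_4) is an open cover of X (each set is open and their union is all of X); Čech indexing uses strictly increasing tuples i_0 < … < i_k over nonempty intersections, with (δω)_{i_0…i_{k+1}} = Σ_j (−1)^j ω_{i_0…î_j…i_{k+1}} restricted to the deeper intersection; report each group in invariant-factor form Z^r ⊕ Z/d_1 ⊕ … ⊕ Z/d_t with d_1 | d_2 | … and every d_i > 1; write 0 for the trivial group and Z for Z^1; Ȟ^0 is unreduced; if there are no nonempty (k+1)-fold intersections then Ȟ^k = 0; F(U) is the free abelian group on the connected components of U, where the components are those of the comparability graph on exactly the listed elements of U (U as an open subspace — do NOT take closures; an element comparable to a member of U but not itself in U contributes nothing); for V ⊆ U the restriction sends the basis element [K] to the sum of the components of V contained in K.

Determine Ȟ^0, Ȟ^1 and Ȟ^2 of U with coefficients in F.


nonempty intersections:
  W12={c,f} W13={f,g} W14={c,g} W23={d,f} W24={a,c,d} W34={d,g}
  W123={f} W124={c} W134={g} W234={d}
components per intersection:
  W1: {c} {e,f} {g}
  W2: {a,c} {d} {f}
  W3: {d} {f} {g}
  W4: {a,c} {b,g} {d}
  W12: {c} {f}
  W13: {f} {g}
  W14: {c} {g}
  W23: {d} {f}
  W24: {a,c} {d}
  W34: {d} {g}
  W123: {f}
  W124: {c}
  W134: {g}
  W234: {d}
C dims 12,12,4; δ0: rk 8, SNF 1^8; δ1: rk 4, SNF 1^4
Ȟ^0: (12−8)−0=4 ⇒ Z^4
Ȟ^1: (12−4)−8=0 ⇒ 0
Ȟ^2: (4−0)−4=0 ⇒ 0

Ȟ^0 ≅ Z^4, Ȟ^1 ≅ 0, Ȟ^2 ≅ 0
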